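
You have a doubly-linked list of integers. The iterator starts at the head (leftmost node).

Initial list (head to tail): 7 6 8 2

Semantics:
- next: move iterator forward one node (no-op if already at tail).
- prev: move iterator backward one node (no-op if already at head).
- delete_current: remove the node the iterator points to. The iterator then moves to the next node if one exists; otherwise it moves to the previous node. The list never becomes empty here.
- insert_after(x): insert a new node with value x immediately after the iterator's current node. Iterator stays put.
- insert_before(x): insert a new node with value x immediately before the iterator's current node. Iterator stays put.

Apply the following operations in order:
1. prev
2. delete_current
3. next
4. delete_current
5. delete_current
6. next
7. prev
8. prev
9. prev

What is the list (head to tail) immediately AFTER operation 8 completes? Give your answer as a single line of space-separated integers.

After 1 (prev): list=[7, 6, 8, 2] cursor@7
After 2 (delete_current): list=[6, 8, 2] cursor@6
After 3 (next): list=[6, 8, 2] cursor@8
After 4 (delete_current): list=[6, 2] cursor@2
After 5 (delete_current): list=[6] cursor@6
After 6 (next): list=[6] cursor@6
After 7 (prev): list=[6] cursor@6
After 8 (prev): list=[6] cursor@6

Answer: 6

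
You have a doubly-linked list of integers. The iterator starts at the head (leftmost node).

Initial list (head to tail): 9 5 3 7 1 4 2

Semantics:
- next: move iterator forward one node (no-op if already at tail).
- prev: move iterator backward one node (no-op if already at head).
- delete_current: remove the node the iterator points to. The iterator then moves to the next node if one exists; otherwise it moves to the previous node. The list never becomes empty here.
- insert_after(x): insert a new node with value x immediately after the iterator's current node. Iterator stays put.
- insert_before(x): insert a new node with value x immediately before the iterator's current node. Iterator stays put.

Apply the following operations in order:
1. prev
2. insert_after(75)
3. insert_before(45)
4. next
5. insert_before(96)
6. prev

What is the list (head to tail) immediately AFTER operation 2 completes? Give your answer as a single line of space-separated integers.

After 1 (prev): list=[9, 5, 3, 7, 1, 4, 2] cursor@9
After 2 (insert_after(75)): list=[9, 75, 5, 3, 7, 1, 4, 2] cursor@9

Answer: 9 75 5 3 7 1 4 2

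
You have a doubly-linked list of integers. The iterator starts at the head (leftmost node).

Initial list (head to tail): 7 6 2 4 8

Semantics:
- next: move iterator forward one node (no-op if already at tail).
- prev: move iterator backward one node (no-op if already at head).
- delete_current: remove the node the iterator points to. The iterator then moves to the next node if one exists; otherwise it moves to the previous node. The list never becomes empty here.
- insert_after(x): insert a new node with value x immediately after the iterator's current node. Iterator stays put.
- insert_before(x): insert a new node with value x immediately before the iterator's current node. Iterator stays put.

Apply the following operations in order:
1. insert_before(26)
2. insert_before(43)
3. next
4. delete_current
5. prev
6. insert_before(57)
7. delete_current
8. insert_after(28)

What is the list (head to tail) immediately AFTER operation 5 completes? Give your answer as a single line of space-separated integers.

Answer: 26 43 7 2 4 8

Derivation:
After 1 (insert_before(26)): list=[26, 7, 6, 2, 4, 8] cursor@7
After 2 (insert_before(43)): list=[26, 43, 7, 6, 2, 4, 8] cursor@7
After 3 (next): list=[26, 43, 7, 6, 2, 4, 8] cursor@6
After 4 (delete_current): list=[26, 43, 7, 2, 4, 8] cursor@2
After 5 (prev): list=[26, 43, 7, 2, 4, 8] cursor@7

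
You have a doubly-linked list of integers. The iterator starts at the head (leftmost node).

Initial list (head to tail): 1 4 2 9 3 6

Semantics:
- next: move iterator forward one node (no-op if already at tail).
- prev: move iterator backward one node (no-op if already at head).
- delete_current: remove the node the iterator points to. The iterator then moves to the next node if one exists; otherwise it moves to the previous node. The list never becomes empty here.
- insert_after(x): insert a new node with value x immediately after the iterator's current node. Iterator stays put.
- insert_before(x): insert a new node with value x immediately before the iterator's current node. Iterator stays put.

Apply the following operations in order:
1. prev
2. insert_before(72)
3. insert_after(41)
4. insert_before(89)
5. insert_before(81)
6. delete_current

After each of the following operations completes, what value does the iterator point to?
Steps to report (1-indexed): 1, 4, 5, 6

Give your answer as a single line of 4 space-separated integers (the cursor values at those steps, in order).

After 1 (prev): list=[1, 4, 2, 9, 3, 6] cursor@1
After 2 (insert_before(72)): list=[72, 1, 4, 2, 9, 3, 6] cursor@1
After 3 (insert_after(41)): list=[72, 1, 41, 4, 2, 9, 3, 6] cursor@1
After 4 (insert_before(89)): list=[72, 89, 1, 41, 4, 2, 9, 3, 6] cursor@1
After 5 (insert_before(81)): list=[72, 89, 81, 1, 41, 4, 2, 9, 3, 6] cursor@1
After 6 (delete_current): list=[72, 89, 81, 41, 4, 2, 9, 3, 6] cursor@41

Answer: 1 1 1 41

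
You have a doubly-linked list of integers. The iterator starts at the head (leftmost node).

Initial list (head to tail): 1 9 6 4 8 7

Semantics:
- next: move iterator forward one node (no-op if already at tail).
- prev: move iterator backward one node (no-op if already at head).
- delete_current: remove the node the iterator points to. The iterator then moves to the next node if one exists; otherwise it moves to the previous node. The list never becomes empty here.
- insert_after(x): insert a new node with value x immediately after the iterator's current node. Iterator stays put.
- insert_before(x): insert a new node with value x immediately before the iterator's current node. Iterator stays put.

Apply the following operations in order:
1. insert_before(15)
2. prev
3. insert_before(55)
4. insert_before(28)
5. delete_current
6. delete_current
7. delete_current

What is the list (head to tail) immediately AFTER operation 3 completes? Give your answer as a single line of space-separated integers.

After 1 (insert_before(15)): list=[15, 1, 9, 6, 4, 8, 7] cursor@1
After 2 (prev): list=[15, 1, 9, 6, 4, 8, 7] cursor@15
After 3 (insert_before(55)): list=[55, 15, 1, 9, 6, 4, 8, 7] cursor@15

Answer: 55 15 1 9 6 4 8 7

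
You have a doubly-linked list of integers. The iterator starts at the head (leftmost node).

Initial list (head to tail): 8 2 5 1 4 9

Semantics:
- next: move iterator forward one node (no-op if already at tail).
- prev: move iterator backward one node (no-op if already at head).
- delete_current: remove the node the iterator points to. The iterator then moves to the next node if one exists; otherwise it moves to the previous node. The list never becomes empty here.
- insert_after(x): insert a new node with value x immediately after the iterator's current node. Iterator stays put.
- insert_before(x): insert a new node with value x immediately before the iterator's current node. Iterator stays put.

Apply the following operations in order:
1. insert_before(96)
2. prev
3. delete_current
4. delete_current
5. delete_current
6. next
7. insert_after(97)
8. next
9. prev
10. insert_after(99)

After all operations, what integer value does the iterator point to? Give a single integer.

After 1 (insert_before(96)): list=[96, 8, 2, 5, 1, 4, 9] cursor@8
After 2 (prev): list=[96, 8, 2, 5, 1, 4, 9] cursor@96
After 3 (delete_current): list=[8, 2, 5, 1, 4, 9] cursor@8
After 4 (delete_current): list=[2, 5, 1, 4, 9] cursor@2
After 5 (delete_current): list=[5, 1, 4, 9] cursor@5
After 6 (next): list=[5, 1, 4, 9] cursor@1
After 7 (insert_after(97)): list=[5, 1, 97, 4, 9] cursor@1
After 8 (next): list=[5, 1, 97, 4, 9] cursor@97
After 9 (prev): list=[5, 1, 97, 4, 9] cursor@1
After 10 (insert_after(99)): list=[5, 1, 99, 97, 4, 9] cursor@1

Answer: 1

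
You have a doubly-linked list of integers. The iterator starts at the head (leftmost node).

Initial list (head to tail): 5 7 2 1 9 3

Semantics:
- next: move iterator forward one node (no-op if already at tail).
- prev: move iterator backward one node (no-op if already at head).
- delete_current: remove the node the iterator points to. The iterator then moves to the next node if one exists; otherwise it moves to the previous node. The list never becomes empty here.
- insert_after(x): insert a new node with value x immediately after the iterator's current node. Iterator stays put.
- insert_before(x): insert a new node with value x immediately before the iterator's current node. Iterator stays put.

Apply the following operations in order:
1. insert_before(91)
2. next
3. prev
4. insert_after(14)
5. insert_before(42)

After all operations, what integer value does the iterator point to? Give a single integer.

Answer: 5

Derivation:
After 1 (insert_before(91)): list=[91, 5, 7, 2, 1, 9, 3] cursor@5
After 2 (next): list=[91, 5, 7, 2, 1, 9, 3] cursor@7
After 3 (prev): list=[91, 5, 7, 2, 1, 9, 3] cursor@5
After 4 (insert_after(14)): list=[91, 5, 14, 7, 2, 1, 9, 3] cursor@5
After 5 (insert_before(42)): list=[91, 42, 5, 14, 7, 2, 1, 9, 3] cursor@5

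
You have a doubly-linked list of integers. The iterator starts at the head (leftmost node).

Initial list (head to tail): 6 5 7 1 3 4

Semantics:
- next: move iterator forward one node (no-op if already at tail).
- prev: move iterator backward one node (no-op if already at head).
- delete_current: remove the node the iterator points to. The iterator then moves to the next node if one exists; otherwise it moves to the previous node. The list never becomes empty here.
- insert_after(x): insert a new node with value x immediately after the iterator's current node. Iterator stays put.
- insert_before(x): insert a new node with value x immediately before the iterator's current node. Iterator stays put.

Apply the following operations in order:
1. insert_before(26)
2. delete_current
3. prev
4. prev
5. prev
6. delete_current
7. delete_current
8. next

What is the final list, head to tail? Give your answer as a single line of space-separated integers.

Answer: 7 1 3 4

Derivation:
After 1 (insert_before(26)): list=[26, 6, 5, 7, 1, 3, 4] cursor@6
After 2 (delete_current): list=[26, 5, 7, 1, 3, 4] cursor@5
After 3 (prev): list=[26, 5, 7, 1, 3, 4] cursor@26
After 4 (prev): list=[26, 5, 7, 1, 3, 4] cursor@26
After 5 (prev): list=[26, 5, 7, 1, 3, 4] cursor@26
After 6 (delete_current): list=[5, 7, 1, 3, 4] cursor@5
After 7 (delete_current): list=[7, 1, 3, 4] cursor@7
After 8 (next): list=[7, 1, 3, 4] cursor@1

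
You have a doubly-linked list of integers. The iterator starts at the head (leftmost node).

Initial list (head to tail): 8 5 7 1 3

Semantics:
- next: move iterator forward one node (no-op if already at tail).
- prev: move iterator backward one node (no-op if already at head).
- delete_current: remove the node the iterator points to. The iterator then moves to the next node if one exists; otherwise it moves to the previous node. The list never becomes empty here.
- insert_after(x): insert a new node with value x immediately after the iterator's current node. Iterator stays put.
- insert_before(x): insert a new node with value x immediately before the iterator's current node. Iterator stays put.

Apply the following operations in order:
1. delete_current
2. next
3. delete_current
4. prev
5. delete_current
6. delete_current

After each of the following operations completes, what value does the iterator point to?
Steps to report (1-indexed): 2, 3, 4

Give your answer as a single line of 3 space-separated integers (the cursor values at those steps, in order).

After 1 (delete_current): list=[5, 7, 1, 3] cursor@5
After 2 (next): list=[5, 7, 1, 3] cursor@7
After 3 (delete_current): list=[5, 1, 3] cursor@1
After 4 (prev): list=[5, 1, 3] cursor@5
After 5 (delete_current): list=[1, 3] cursor@1
After 6 (delete_current): list=[3] cursor@3

Answer: 7 1 5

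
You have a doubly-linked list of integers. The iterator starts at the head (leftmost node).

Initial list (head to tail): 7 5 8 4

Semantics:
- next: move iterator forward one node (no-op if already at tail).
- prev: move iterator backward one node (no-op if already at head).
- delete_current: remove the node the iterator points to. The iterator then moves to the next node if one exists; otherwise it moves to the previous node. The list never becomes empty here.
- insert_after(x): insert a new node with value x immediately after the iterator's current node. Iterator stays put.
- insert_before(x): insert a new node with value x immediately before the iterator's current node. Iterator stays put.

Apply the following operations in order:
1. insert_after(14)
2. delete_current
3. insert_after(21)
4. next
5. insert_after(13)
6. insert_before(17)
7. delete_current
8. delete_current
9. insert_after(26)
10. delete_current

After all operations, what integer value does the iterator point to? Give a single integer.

After 1 (insert_after(14)): list=[7, 14, 5, 8, 4] cursor@7
After 2 (delete_current): list=[14, 5, 8, 4] cursor@14
After 3 (insert_after(21)): list=[14, 21, 5, 8, 4] cursor@14
After 4 (next): list=[14, 21, 5, 8, 4] cursor@21
After 5 (insert_after(13)): list=[14, 21, 13, 5, 8, 4] cursor@21
After 6 (insert_before(17)): list=[14, 17, 21, 13, 5, 8, 4] cursor@21
After 7 (delete_current): list=[14, 17, 13, 5, 8, 4] cursor@13
After 8 (delete_current): list=[14, 17, 5, 8, 4] cursor@5
After 9 (insert_after(26)): list=[14, 17, 5, 26, 8, 4] cursor@5
After 10 (delete_current): list=[14, 17, 26, 8, 4] cursor@26

Answer: 26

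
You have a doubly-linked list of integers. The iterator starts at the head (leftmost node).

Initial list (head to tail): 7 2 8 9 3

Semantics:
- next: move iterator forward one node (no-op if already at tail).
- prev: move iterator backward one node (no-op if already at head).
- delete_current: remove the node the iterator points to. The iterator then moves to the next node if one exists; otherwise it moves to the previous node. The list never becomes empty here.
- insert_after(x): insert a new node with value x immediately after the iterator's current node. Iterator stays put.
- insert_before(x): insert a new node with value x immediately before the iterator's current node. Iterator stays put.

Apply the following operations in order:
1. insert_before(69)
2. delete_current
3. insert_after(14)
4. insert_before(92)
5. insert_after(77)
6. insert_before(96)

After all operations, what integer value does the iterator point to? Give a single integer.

Answer: 2

Derivation:
After 1 (insert_before(69)): list=[69, 7, 2, 8, 9, 3] cursor@7
After 2 (delete_current): list=[69, 2, 8, 9, 3] cursor@2
After 3 (insert_after(14)): list=[69, 2, 14, 8, 9, 3] cursor@2
After 4 (insert_before(92)): list=[69, 92, 2, 14, 8, 9, 3] cursor@2
After 5 (insert_after(77)): list=[69, 92, 2, 77, 14, 8, 9, 3] cursor@2
After 6 (insert_before(96)): list=[69, 92, 96, 2, 77, 14, 8, 9, 3] cursor@2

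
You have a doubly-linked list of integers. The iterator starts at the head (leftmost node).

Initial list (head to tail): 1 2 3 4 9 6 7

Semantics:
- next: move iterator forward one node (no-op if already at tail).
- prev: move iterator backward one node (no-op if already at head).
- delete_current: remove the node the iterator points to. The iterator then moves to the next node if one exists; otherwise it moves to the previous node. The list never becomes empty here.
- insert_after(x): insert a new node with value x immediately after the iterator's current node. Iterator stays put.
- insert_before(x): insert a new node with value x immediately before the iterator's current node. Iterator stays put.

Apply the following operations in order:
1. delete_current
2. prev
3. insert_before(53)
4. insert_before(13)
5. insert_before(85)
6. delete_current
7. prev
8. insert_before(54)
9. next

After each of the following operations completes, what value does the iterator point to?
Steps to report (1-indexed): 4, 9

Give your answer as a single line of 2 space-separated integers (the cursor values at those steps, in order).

After 1 (delete_current): list=[2, 3, 4, 9, 6, 7] cursor@2
After 2 (prev): list=[2, 3, 4, 9, 6, 7] cursor@2
After 3 (insert_before(53)): list=[53, 2, 3, 4, 9, 6, 7] cursor@2
After 4 (insert_before(13)): list=[53, 13, 2, 3, 4, 9, 6, 7] cursor@2
After 5 (insert_before(85)): list=[53, 13, 85, 2, 3, 4, 9, 6, 7] cursor@2
After 6 (delete_current): list=[53, 13, 85, 3, 4, 9, 6, 7] cursor@3
After 7 (prev): list=[53, 13, 85, 3, 4, 9, 6, 7] cursor@85
After 8 (insert_before(54)): list=[53, 13, 54, 85, 3, 4, 9, 6, 7] cursor@85
After 9 (next): list=[53, 13, 54, 85, 3, 4, 9, 6, 7] cursor@3

Answer: 2 3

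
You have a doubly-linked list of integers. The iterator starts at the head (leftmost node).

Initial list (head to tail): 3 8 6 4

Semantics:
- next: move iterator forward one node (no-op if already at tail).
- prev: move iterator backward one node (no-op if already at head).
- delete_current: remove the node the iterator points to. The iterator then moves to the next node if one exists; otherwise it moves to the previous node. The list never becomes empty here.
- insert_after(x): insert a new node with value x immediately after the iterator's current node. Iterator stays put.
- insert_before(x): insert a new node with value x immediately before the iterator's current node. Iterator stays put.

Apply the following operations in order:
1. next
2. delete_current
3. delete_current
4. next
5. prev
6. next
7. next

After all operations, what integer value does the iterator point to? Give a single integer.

Answer: 4

Derivation:
After 1 (next): list=[3, 8, 6, 4] cursor@8
After 2 (delete_current): list=[3, 6, 4] cursor@6
After 3 (delete_current): list=[3, 4] cursor@4
After 4 (next): list=[3, 4] cursor@4
After 5 (prev): list=[3, 4] cursor@3
After 6 (next): list=[3, 4] cursor@4
After 7 (next): list=[3, 4] cursor@4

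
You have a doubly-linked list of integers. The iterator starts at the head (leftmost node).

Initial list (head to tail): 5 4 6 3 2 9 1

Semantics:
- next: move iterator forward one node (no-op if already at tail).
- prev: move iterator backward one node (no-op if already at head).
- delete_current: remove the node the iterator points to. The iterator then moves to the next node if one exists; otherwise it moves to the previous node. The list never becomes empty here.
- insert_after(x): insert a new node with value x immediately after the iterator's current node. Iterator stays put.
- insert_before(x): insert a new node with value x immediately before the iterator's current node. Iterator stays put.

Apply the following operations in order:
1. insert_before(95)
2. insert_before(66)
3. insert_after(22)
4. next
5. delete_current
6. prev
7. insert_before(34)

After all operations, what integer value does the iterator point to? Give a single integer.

Answer: 5

Derivation:
After 1 (insert_before(95)): list=[95, 5, 4, 6, 3, 2, 9, 1] cursor@5
After 2 (insert_before(66)): list=[95, 66, 5, 4, 6, 3, 2, 9, 1] cursor@5
After 3 (insert_after(22)): list=[95, 66, 5, 22, 4, 6, 3, 2, 9, 1] cursor@5
After 4 (next): list=[95, 66, 5, 22, 4, 6, 3, 2, 9, 1] cursor@22
After 5 (delete_current): list=[95, 66, 5, 4, 6, 3, 2, 9, 1] cursor@4
After 6 (prev): list=[95, 66, 5, 4, 6, 3, 2, 9, 1] cursor@5
After 7 (insert_before(34)): list=[95, 66, 34, 5, 4, 6, 3, 2, 9, 1] cursor@5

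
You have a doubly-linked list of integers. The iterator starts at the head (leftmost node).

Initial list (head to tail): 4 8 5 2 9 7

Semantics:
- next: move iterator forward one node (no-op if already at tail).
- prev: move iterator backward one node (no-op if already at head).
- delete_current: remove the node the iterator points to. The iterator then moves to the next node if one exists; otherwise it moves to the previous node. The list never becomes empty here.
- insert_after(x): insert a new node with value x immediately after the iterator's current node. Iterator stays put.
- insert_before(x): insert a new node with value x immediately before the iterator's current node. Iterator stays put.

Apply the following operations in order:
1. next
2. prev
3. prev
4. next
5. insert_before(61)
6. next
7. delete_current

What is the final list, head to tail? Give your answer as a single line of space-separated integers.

After 1 (next): list=[4, 8, 5, 2, 9, 7] cursor@8
After 2 (prev): list=[4, 8, 5, 2, 9, 7] cursor@4
After 3 (prev): list=[4, 8, 5, 2, 9, 7] cursor@4
After 4 (next): list=[4, 8, 5, 2, 9, 7] cursor@8
After 5 (insert_before(61)): list=[4, 61, 8, 5, 2, 9, 7] cursor@8
After 6 (next): list=[4, 61, 8, 5, 2, 9, 7] cursor@5
After 7 (delete_current): list=[4, 61, 8, 2, 9, 7] cursor@2

Answer: 4 61 8 2 9 7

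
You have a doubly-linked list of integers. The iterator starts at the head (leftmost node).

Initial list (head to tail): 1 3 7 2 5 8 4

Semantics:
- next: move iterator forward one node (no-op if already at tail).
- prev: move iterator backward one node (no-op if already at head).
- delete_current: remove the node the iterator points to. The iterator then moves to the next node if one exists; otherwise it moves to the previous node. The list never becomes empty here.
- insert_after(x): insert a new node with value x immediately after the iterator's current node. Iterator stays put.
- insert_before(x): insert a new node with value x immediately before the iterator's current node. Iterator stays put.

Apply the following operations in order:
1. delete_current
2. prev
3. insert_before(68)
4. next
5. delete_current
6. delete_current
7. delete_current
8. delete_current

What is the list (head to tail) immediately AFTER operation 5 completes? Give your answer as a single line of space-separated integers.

After 1 (delete_current): list=[3, 7, 2, 5, 8, 4] cursor@3
After 2 (prev): list=[3, 7, 2, 5, 8, 4] cursor@3
After 3 (insert_before(68)): list=[68, 3, 7, 2, 5, 8, 4] cursor@3
After 4 (next): list=[68, 3, 7, 2, 5, 8, 4] cursor@7
After 5 (delete_current): list=[68, 3, 2, 5, 8, 4] cursor@2

Answer: 68 3 2 5 8 4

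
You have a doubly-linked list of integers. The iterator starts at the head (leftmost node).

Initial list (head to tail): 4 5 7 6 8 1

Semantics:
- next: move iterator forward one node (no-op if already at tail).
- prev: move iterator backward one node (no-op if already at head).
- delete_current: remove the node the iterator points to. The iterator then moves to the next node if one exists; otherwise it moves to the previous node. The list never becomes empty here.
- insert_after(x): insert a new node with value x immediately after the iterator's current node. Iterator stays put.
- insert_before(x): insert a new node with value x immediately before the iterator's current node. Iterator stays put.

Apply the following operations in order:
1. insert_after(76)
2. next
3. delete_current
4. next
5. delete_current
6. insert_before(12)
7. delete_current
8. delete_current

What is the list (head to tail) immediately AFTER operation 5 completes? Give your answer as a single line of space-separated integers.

After 1 (insert_after(76)): list=[4, 76, 5, 7, 6, 8, 1] cursor@4
After 2 (next): list=[4, 76, 5, 7, 6, 8, 1] cursor@76
After 3 (delete_current): list=[4, 5, 7, 6, 8, 1] cursor@5
After 4 (next): list=[4, 5, 7, 6, 8, 1] cursor@7
After 5 (delete_current): list=[4, 5, 6, 8, 1] cursor@6

Answer: 4 5 6 8 1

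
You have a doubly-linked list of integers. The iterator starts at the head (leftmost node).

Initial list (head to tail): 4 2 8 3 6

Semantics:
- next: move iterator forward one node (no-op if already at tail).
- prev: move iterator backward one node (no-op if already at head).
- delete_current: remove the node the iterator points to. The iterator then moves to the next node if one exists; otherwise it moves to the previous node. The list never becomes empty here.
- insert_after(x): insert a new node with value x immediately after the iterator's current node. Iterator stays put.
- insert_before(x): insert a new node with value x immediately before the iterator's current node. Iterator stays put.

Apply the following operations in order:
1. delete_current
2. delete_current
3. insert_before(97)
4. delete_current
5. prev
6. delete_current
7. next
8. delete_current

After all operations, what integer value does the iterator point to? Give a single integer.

Answer: 3

Derivation:
After 1 (delete_current): list=[2, 8, 3, 6] cursor@2
After 2 (delete_current): list=[8, 3, 6] cursor@8
After 3 (insert_before(97)): list=[97, 8, 3, 6] cursor@8
After 4 (delete_current): list=[97, 3, 6] cursor@3
After 5 (prev): list=[97, 3, 6] cursor@97
After 6 (delete_current): list=[3, 6] cursor@3
After 7 (next): list=[3, 6] cursor@6
After 8 (delete_current): list=[3] cursor@3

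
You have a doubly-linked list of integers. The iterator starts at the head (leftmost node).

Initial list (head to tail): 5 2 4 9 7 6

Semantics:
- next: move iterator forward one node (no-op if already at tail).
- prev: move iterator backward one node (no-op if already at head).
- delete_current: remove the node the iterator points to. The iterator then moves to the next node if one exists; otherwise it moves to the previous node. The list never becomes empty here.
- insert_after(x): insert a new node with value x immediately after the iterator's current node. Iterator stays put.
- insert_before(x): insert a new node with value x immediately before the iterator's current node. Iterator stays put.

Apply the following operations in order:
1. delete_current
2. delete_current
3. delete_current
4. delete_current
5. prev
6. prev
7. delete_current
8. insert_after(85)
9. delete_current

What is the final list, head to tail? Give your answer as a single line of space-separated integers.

After 1 (delete_current): list=[2, 4, 9, 7, 6] cursor@2
After 2 (delete_current): list=[4, 9, 7, 6] cursor@4
After 3 (delete_current): list=[9, 7, 6] cursor@9
After 4 (delete_current): list=[7, 6] cursor@7
After 5 (prev): list=[7, 6] cursor@7
After 6 (prev): list=[7, 6] cursor@7
After 7 (delete_current): list=[6] cursor@6
After 8 (insert_after(85)): list=[6, 85] cursor@6
After 9 (delete_current): list=[85] cursor@85

Answer: 85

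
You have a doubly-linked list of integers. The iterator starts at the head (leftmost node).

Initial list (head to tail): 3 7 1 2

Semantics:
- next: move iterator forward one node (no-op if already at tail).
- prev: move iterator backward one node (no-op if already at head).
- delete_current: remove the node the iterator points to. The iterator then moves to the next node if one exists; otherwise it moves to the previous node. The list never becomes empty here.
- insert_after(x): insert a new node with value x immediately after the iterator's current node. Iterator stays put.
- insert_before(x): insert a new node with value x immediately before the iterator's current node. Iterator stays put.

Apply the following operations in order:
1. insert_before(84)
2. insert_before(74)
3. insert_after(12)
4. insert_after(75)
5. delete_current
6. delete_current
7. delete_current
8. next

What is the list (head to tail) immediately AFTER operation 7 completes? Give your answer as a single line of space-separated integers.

Answer: 84 74 7 1 2

Derivation:
After 1 (insert_before(84)): list=[84, 3, 7, 1, 2] cursor@3
After 2 (insert_before(74)): list=[84, 74, 3, 7, 1, 2] cursor@3
After 3 (insert_after(12)): list=[84, 74, 3, 12, 7, 1, 2] cursor@3
After 4 (insert_after(75)): list=[84, 74, 3, 75, 12, 7, 1, 2] cursor@3
After 5 (delete_current): list=[84, 74, 75, 12, 7, 1, 2] cursor@75
After 6 (delete_current): list=[84, 74, 12, 7, 1, 2] cursor@12
After 7 (delete_current): list=[84, 74, 7, 1, 2] cursor@7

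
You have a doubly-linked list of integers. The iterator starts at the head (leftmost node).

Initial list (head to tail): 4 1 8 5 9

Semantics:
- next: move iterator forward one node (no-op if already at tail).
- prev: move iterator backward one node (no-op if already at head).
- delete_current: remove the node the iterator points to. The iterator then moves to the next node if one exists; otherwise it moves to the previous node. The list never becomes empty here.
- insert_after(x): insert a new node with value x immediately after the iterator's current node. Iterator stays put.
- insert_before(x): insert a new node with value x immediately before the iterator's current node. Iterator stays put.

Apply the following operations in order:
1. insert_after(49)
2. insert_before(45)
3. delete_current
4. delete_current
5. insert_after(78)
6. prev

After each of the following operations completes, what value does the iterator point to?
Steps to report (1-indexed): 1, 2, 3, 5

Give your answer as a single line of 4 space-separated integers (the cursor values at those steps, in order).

After 1 (insert_after(49)): list=[4, 49, 1, 8, 5, 9] cursor@4
After 2 (insert_before(45)): list=[45, 4, 49, 1, 8, 5, 9] cursor@4
After 3 (delete_current): list=[45, 49, 1, 8, 5, 9] cursor@49
After 4 (delete_current): list=[45, 1, 8, 5, 9] cursor@1
After 5 (insert_after(78)): list=[45, 1, 78, 8, 5, 9] cursor@1
After 6 (prev): list=[45, 1, 78, 8, 5, 9] cursor@45

Answer: 4 4 49 1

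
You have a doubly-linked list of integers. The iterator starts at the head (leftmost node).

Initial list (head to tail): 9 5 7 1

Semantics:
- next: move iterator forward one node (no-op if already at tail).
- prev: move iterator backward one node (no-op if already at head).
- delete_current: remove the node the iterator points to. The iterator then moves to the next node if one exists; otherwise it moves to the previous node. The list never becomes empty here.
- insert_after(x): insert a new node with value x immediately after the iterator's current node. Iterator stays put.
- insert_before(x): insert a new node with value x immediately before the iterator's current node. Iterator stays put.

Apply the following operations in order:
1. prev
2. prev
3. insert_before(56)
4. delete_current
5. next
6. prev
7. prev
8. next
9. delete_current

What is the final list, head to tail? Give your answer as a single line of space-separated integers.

Answer: 56 7 1

Derivation:
After 1 (prev): list=[9, 5, 7, 1] cursor@9
After 2 (prev): list=[9, 5, 7, 1] cursor@9
After 3 (insert_before(56)): list=[56, 9, 5, 7, 1] cursor@9
After 4 (delete_current): list=[56, 5, 7, 1] cursor@5
After 5 (next): list=[56, 5, 7, 1] cursor@7
After 6 (prev): list=[56, 5, 7, 1] cursor@5
After 7 (prev): list=[56, 5, 7, 1] cursor@56
After 8 (next): list=[56, 5, 7, 1] cursor@5
After 9 (delete_current): list=[56, 7, 1] cursor@7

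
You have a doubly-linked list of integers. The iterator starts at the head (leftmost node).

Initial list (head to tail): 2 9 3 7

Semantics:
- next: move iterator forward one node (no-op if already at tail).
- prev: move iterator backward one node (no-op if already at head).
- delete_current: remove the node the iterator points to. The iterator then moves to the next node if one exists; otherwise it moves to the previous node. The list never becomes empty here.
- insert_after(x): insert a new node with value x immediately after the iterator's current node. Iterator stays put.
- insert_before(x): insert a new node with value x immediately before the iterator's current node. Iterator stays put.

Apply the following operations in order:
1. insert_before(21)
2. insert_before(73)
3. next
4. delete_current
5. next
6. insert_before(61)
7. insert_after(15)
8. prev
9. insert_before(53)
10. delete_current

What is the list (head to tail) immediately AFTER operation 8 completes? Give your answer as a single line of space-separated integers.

Answer: 21 73 2 3 61 7 15

Derivation:
After 1 (insert_before(21)): list=[21, 2, 9, 3, 7] cursor@2
After 2 (insert_before(73)): list=[21, 73, 2, 9, 3, 7] cursor@2
After 3 (next): list=[21, 73, 2, 9, 3, 7] cursor@9
After 4 (delete_current): list=[21, 73, 2, 3, 7] cursor@3
After 5 (next): list=[21, 73, 2, 3, 7] cursor@7
After 6 (insert_before(61)): list=[21, 73, 2, 3, 61, 7] cursor@7
After 7 (insert_after(15)): list=[21, 73, 2, 3, 61, 7, 15] cursor@7
After 8 (prev): list=[21, 73, 2, 3, 61, 7, 15] cursor@61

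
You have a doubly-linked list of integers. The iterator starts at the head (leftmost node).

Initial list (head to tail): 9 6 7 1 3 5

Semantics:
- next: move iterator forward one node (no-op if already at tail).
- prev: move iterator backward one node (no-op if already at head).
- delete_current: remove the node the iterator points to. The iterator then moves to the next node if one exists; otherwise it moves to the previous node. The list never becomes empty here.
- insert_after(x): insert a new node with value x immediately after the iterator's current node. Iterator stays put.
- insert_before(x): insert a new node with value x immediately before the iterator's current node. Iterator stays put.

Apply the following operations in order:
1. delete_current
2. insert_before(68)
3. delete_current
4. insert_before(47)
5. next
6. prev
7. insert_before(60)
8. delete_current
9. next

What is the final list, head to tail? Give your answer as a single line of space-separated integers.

Answer: 68 47 60 1 3 5

Derivation:
After 1 (delete_current): list=[6, 7, 1, 3, 5] cursor@6
After 2 (insert_before(68)): list=[68, 6, 7, 1, 3, 5] cursor@6
After 3 (delete_current): list=[68, 7, 1, 3, 5] cursor@7
After 4 (insert_before(47)): list=[68, 47, 7, 1, 3, 5] cursor@7
After 5 (next): list=[68, 47, 7, 1, 3, 5] cursor@1
After 6 (prev): list=[68, 47, 7, 1, 3, 5] cursor@7
After 7 (insert_before(60)): list=[68, 47, 60, 7, 1, 3, 5] cursor@7
After 8 (delete_current): list=[68, 47, 60, 1, 3, 5] cursor@1
After 9 (next): list=[68, 47, 60, 1, 3, 5] cursor@3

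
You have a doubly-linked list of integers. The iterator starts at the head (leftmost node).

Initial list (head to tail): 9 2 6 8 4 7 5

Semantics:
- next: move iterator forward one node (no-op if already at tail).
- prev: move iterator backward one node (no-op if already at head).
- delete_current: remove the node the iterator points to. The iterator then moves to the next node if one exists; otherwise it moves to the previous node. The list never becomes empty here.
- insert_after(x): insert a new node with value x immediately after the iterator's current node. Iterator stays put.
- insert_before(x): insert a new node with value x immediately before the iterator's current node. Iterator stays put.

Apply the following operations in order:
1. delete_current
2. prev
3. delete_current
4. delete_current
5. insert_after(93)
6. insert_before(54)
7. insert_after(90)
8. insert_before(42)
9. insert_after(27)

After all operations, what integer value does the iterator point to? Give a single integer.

After 1 (delete_current): list=[2, 6, 8, 4, 7, 5] cursor@2
After 2 (prev): list=[2, 6, 8, 4, 7, 5] cursor@2
After 3 (delete_current): list=[6, 8, 4, 7, 5] cursor@6
After 4 (delete_current): list=[8, 4, 7, 5] cursor@8
After 5 (insert_after(93)): list=[8, 93, 4, 7, 5] cursor@8
After 6 (insert_before(54)): list=[54, 8, 93, 4, 7, 5] cursor@8
After 7 (insert_after(90)): list=[54, 8, 90, 93, 4, 7, 5] cursor@8
After 8 (insert_before(42)): list=[54, 42, 8, 90, 93, 4, 7, 5] cursor@8
After 9 (insert_after(27)): list=[54, 42, 8, 27, 90, 93, 4, 7, 5] cursor@8

Answer: 8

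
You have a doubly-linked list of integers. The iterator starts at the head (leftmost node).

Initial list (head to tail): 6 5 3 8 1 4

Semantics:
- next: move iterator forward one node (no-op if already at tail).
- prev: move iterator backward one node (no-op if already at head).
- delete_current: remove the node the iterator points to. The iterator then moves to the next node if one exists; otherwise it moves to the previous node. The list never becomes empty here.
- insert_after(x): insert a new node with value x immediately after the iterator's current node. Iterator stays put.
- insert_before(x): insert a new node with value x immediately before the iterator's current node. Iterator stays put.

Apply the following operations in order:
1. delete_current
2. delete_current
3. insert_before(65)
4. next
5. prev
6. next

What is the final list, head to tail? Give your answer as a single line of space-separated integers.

Answer: 65 3 8 1 4

Derivation:
After 1 (delete_current): list=[5, 3, 8, 1, 4] cursor@5
After 2 (delete_current): list=[3, 8, 1, 4] cursor@3
After 3 (insert_before(65)): list=[65, 3, 8, 1, 4] cursor@3
After 4 (next): list=[65, 3, 8, 1, 4] cursor@8
After 5 (prev): list=[65, 3, 8, 1, 4] cursor@3
After 6 (next): list=[65, 3, 8, 1, 4] cursor@8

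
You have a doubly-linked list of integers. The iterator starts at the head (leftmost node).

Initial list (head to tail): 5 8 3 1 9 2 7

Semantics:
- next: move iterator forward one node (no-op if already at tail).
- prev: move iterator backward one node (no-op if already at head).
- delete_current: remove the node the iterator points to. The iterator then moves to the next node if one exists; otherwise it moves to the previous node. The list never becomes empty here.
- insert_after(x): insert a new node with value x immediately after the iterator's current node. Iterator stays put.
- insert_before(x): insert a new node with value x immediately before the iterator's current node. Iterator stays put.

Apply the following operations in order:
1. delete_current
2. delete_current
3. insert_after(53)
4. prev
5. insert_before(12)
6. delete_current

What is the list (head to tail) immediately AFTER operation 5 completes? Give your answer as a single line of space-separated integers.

Answer: 12 3 53 1 9 2 7

Derivation:
After 1 (delete_current): list=[8, 3, 1, 9, 2, 7] cursor@8
After 2 (delete_current): list=[3, 1, 9, 2, 7] cursor@3
After 3 (insert_after(53)): list=[3, 53, 1, 9, 2, 7] cursor@3
After 4 (prev): list=[3, 53, 1, 9, 2, 7] cursor@3
After 5 (insert_before(12)): list=[12, 3, 53, 1, 9, 2, 7] cursor@3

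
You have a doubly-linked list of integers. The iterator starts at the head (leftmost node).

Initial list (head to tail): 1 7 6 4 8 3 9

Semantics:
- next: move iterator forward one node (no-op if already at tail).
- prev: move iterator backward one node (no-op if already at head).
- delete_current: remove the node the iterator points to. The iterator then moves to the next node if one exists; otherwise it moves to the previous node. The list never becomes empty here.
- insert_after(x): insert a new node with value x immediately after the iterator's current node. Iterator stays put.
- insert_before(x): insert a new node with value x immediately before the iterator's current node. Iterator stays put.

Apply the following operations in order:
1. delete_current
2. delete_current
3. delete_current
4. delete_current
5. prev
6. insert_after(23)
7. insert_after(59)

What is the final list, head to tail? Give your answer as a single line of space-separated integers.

Answer: 8 59 23 3 9

Derivation:
After 1 (delete_current): list=[7, 6, 4, 8, 3, 9] cursor@7
After 2 (delete_current): list=[6, 4, 8, 3, 9] cursor@6
After 3 (delete_current): list=[4, 8, 3, 9] cursor@4
After 4 (delete_current): list=[8, 3, 9] cursor@8
After 5 (prev): list=[8, 3, 9] cursor@8
After 6 (insert_after(23)): list=[8, 23, 3, 9] cursor@8
After 7 (insert_after(59)): list=[8, 59, 23, 3, 9] cursor@8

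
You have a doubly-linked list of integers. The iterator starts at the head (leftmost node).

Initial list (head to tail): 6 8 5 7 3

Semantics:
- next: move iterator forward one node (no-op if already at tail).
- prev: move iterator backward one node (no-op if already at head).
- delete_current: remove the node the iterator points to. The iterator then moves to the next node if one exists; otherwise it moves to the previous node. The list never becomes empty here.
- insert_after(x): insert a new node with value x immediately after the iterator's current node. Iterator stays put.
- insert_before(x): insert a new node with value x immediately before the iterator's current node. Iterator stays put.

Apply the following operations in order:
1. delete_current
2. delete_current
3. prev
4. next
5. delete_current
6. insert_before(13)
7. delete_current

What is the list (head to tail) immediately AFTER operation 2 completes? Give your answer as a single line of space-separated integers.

After 1 (delete_current): list=[8, 5, 7, 3] cursor@8
After 2 (delete_current): list=[5, 7, 3] cursor@5

Answer: 5 7 3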